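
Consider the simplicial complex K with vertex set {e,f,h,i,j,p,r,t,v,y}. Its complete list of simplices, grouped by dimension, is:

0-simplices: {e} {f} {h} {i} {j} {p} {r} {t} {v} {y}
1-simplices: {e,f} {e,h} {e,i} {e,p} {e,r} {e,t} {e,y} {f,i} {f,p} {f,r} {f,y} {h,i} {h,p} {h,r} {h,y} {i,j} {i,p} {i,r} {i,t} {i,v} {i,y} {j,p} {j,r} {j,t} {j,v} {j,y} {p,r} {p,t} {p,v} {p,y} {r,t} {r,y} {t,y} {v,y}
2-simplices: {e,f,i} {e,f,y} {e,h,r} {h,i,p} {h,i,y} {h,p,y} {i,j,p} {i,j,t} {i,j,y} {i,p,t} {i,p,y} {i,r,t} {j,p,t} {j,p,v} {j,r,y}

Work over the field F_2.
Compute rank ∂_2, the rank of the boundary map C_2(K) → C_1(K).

n_0=10 n_1=34 n_2=15  [Z2]
∂1: piv[ef,eh,ei,ep,er,et,ey,ij,iv] rk=9  ker:fi,fp,fr,fy,hi,hp,hr,hy,ip,ir,it,iy,jp,jr,jt,jv,jy,pr,pt,pv,py,rt,ry,ty,vy
∂2: piv[efi,efy,ehr,hip,hiy,hpy,ijp,ijt,ijy,ipt,irt,jpv,jry] rk=13  ker:ipy,jpt
rk∂_2=13

rank∂_2=13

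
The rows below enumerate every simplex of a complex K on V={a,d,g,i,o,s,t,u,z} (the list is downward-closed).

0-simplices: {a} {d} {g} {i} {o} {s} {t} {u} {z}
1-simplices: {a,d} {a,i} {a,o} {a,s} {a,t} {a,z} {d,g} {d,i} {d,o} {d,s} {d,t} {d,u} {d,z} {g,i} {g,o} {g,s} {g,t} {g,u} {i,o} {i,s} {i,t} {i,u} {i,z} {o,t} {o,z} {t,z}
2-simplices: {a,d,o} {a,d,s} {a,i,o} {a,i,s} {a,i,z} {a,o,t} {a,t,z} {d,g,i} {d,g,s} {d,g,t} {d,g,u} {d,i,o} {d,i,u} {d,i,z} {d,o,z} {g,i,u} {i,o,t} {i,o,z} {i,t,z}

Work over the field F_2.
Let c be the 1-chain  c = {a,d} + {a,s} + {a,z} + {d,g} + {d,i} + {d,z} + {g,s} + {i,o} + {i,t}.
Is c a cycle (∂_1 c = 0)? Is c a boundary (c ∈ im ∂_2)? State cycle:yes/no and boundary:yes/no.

n_0=9 n_1=26 n_2=19  [Z2]
∂1: piv[ad,ai,ao,as,at,az,dg,du] rk=8  ker:di,do,ds,dt,dz,gi,go,gs,gt,gu,io,is,it,iu,iz,ot,oz,tz
∂2: piv[ado,ads,aio,ais,aiz,aot,atz,dgi,dgs,dgt,dgu,dio,diu,diz,doz,iot] rk=16  ker:giu,ioz,itz
∂1c = {a} + {i} + {o} + {t}

cycle:no boundary:no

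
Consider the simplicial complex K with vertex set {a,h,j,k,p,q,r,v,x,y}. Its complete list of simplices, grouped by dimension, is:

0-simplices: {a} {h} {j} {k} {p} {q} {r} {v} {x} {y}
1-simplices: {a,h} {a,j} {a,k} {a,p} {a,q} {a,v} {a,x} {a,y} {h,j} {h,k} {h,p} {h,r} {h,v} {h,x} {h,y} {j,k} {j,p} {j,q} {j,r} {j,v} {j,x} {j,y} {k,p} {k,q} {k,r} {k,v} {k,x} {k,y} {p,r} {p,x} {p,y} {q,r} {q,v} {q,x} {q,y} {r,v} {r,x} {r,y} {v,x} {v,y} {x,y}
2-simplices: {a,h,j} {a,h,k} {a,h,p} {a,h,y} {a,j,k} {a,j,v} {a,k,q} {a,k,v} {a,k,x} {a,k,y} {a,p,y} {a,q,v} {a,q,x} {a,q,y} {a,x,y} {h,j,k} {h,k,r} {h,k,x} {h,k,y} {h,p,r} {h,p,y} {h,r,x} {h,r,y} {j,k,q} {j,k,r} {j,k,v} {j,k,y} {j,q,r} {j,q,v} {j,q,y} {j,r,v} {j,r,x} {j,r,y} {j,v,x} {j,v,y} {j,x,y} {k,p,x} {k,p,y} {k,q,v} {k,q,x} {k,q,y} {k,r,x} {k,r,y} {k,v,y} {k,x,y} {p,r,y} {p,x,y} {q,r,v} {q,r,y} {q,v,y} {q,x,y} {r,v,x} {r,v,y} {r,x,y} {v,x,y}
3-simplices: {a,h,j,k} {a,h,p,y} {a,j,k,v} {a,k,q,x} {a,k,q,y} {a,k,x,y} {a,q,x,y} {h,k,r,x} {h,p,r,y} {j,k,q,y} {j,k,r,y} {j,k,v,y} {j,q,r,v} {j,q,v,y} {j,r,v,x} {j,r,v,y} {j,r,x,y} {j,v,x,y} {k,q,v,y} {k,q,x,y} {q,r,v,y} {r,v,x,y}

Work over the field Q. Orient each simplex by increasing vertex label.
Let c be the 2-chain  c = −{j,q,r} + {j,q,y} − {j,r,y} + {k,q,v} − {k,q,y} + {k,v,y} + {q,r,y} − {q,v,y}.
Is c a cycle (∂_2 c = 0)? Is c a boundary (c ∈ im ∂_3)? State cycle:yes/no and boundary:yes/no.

cycle:yes boundary:yes

n_0=10 n_1=41 n_2=55 n_3=22  [Q]
∂1: piv[ah,aj,ak,ap,aq,av,ax,ay,hr] rk=9  ker:hj,hk,hp,hv,hx,hy,jk,jp,jq,jr,jv,jx,jy,kp,kq,kr,kv,kx,ky,pr,px,py,qr,qv,qx,qy,rv,rx,ry,vx,vy,xy
∂2: piv[ahj,ahk,ahp,ahy,ajk,ajv,akq,akv,akx,aky,apy,aqv,aqx,aqy,axy,hkr,hkx,hpr,hrx,hry,jkq,jkr,jky,jqr,jrv,jrx,jvx,jvy,kpx,kpy] rk=30  ker:hjk,hky,hpy,jkv,jqv,jqy,jry,jxy,kqv,kqx,kqy,krx,kry,kvy,kxy,pry,pxy,qrv,qry,qvy,qxy,rvx,rvy,rxy,vxy
∂3: piv[ahjk,ahpy,ajkv,akqx,akqy,akxy,aqxy,hkrx,hpry,jkqy,jkry,jkvy,jqrv,jqvy,jrvx,jrvy,jrxy,jvxy,kqvy,qrvy] rk=20  ker:kqxy,rvxy
∂2c = 0
c vs im∂3: reduces to 0 ⇒ boundary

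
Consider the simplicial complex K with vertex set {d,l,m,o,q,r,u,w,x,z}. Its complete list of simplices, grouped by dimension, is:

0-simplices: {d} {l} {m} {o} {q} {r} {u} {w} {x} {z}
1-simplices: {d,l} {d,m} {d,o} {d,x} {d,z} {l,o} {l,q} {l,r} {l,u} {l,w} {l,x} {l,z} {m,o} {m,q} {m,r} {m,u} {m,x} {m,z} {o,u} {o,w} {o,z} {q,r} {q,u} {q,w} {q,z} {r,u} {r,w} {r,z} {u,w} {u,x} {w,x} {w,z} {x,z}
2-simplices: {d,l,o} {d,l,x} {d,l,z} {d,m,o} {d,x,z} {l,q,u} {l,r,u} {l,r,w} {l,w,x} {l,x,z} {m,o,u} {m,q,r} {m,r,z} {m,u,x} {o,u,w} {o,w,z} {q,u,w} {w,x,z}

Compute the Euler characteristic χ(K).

n_0=10 n_1=33 n_2=18
χ=+10−33+18=-5

χ(K)=-5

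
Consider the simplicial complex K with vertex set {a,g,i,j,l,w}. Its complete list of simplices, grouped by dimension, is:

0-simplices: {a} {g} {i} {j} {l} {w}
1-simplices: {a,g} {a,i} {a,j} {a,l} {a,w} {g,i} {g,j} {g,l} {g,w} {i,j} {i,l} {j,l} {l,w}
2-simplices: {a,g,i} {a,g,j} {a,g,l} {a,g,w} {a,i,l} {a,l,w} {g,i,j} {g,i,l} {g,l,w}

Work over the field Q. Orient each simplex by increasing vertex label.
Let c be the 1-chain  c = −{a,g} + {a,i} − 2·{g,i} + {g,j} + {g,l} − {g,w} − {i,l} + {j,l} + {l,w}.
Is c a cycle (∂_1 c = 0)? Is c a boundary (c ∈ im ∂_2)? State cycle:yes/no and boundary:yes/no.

n_0=6 n_1=13 n_2=9  [Q]
∂1: piv[ag,ai,aj,al,aw] rk=5  ker:gi,gj,gl,gw,ij,il,jl,lw
∂2: piv[agi,agj,agl,agw,ail,alw,gij] rk=7  ker:gil,glw
∂1c = 0
c vs im∂2: residual ≠ 0 ⇒ not boundary

cycle:yes boundary:no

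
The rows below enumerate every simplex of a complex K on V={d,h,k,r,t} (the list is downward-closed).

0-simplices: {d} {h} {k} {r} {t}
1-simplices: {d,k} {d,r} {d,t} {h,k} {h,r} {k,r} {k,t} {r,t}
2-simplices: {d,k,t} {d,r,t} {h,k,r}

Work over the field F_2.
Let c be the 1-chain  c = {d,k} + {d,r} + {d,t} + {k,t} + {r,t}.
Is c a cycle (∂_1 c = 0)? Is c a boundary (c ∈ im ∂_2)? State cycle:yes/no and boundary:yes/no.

n_0=5 n_1=8 n_2=3  [Z2]
∂1: piv[dk,dr,dt,hk] rk=4  ker:hr,kr,kt,rt
∂2: piv[dkt,drt,hkr] rk=3
∂1c = {d} + {t}

cycle:no boundary:no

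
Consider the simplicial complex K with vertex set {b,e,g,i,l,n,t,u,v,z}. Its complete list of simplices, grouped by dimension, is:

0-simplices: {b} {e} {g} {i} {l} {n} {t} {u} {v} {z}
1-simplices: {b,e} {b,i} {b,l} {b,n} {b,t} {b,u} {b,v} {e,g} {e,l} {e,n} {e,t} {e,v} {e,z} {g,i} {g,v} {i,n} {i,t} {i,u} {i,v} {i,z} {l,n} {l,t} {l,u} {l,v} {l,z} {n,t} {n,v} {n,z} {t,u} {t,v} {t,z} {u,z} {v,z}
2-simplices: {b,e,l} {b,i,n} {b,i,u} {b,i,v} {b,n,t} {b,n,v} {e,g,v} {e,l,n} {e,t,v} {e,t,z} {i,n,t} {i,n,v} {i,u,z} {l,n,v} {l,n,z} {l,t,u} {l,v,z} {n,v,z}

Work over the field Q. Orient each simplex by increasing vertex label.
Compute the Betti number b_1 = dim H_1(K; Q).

b_1=8

n_0=10 n_1=33 n_2=18  [Q]
∂1: piv[be,bi,bl,bn,bt,bu,bv,eg,ez] rk=9  ker:el,en,et,ev,gi,gv,in,it,iu,iv,iz,ln,lt,lu,lv,lz,nt,nv,nz,tu,tv,tz,uz,vz
∂2: piv[bel,bin,biu,biv,bnt,bnv,egv,eln,etv,etz,int,iuz,lnv,lnz,ltu,lvz] rk=16  ker:inv,nvz
b_1=(33−9)−16=8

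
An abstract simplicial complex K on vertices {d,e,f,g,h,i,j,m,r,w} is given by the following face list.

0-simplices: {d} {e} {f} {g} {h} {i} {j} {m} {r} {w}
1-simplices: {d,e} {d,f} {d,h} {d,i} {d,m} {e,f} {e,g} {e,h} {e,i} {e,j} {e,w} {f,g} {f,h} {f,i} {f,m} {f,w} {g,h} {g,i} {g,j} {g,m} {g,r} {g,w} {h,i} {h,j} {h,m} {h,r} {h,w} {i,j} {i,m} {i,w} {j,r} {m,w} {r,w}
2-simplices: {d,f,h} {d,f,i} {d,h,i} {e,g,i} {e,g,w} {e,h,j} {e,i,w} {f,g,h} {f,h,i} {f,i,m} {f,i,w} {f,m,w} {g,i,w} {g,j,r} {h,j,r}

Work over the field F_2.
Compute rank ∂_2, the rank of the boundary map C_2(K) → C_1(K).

n_0=10 n_1=33 n_2=15  [Z2]
∂1: piv[de,df,dh,di,dm,eg,ej,ew,gr] rk=9  ker:ef,eh,ei,fg,fh,fi,fm,fw,gh,gi,gj,gm,gw,hi,hj,hm,hr,hw,ij,im,iw,jr,mw,rw
∂2: piv[dfh,dfi,dhi,egi,egw,ehj,eiw,fgh,fim,fiw,fmw,gjr,hjr] rk=13  ker:fhi,giw
rk∂_2=13

rank∂_2=13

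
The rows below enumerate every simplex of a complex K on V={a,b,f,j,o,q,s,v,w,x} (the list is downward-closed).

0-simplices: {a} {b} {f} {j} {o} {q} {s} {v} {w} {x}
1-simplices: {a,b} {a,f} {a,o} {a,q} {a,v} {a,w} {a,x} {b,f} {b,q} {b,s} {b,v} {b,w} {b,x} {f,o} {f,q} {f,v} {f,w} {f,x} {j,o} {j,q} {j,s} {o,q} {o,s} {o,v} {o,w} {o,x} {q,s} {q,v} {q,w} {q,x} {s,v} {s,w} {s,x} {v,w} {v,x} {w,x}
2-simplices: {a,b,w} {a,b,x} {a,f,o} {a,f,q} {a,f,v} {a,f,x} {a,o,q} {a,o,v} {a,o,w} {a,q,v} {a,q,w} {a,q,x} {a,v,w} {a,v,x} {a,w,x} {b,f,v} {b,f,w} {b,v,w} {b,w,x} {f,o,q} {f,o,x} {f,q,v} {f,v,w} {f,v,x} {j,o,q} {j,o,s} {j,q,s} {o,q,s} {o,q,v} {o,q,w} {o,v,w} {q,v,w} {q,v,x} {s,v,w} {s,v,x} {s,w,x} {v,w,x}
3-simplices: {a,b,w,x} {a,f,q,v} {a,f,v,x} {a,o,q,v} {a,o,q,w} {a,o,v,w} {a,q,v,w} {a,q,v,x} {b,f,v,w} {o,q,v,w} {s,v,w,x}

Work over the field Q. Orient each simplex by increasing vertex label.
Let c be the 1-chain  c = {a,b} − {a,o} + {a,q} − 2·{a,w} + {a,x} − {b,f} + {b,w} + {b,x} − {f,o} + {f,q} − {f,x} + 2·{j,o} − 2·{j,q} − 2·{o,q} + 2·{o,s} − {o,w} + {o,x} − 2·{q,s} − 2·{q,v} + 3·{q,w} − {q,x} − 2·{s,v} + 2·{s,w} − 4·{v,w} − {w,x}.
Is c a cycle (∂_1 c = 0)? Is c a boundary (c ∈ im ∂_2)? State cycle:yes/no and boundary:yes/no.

cycle:yes boundary:yes

n_0=10 n_1=36 n_2=37 n_3=11  [Q]
∂1: piv[ab,af,ao,aq,av,aw,ax,bs,jo] rk=9  ker:bf,bq,bv,bw,bx,fo,fq,fv,fw,fx,jq,js,oq,os,ov,ow,ox,qs,qv,qw,qx,sv,sw,sx,vw,vx,wx
∂2: piv[abw,abx,afo,afq,afv,afx,aoq,aov,aow,aqv,aqw,aqx,avw,avx,awx,bfv,bfw,bvw,fox,joq,jos,jqs,svw,svx] rk=24  ker:bwx,foq,fqv,fvw,fvx,oqs,oqv,oqw,ovw,qvw,qvx,swx,vwx
∂3: piv[abwx,afqv,afvx,aoqv,aoqw,aovw,aqvw,aqvx,bfvw,svwx] rk=10  ker:oqvw
∂1c = 0
c vs im∂2: reduces to 0 ⇒ boundary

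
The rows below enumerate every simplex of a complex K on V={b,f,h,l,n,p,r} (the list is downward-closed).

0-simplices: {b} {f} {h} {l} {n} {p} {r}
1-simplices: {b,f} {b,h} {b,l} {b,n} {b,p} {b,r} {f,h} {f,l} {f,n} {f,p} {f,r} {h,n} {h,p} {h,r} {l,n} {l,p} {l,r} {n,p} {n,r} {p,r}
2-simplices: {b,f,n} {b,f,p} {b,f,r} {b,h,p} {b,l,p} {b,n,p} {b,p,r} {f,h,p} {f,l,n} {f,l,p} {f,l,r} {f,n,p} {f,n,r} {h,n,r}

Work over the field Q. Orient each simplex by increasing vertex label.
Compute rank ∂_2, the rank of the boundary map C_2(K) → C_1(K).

n_0=7 n_1=20 n_2=14  [Q]
∂1: piv[bf,bh,bl,bn,bp,br] rk=6  ker:fh,fl,fn,fp,fr,hn,hp,hr,ln,lp,lr,np,nr,pr
∂2: piv[bfn,bfp,bfr,bhp,blp,bnp,bpr,fhp,fln,flp,flr,fnr,hnr] rk=13  ker:fnp
rk∂_2=13

rank∂_2=13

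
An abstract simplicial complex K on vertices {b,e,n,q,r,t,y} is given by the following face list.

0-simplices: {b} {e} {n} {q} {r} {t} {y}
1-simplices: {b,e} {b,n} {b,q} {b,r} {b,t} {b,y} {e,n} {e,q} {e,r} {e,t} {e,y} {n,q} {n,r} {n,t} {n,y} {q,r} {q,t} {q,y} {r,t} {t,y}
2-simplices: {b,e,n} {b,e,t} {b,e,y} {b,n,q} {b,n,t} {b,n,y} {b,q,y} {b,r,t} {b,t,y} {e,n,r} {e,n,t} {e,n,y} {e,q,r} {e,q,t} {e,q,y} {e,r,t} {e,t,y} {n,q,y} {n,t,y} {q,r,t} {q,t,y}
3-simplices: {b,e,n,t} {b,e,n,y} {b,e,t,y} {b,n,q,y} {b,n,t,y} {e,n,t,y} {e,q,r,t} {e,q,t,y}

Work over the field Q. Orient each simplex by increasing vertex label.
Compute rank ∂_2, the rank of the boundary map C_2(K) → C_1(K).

rank∂_2=14

n_0=7 n_1=20 n_2=21 n_3=8  [Q]
∂1: piv[be,bn,bq,br,bt,by] rk=6  ker:en,eq,er,et,ey,nq,nr,nt,ny,qr,qt,qy,rt,ty
∂2: piv[ben,bet,bey,bnq,bnt,bny,bqy,brt,bty,enr,eqr,eqt,eqy,ert] rk=14  ker:ent,eny,ety,nqy,nty,qrt,qty
∂3: piv[bent,beny,bety,bnqy,bnty,eqrt,eqty] rk=7  ker:enty
rk∂_2=14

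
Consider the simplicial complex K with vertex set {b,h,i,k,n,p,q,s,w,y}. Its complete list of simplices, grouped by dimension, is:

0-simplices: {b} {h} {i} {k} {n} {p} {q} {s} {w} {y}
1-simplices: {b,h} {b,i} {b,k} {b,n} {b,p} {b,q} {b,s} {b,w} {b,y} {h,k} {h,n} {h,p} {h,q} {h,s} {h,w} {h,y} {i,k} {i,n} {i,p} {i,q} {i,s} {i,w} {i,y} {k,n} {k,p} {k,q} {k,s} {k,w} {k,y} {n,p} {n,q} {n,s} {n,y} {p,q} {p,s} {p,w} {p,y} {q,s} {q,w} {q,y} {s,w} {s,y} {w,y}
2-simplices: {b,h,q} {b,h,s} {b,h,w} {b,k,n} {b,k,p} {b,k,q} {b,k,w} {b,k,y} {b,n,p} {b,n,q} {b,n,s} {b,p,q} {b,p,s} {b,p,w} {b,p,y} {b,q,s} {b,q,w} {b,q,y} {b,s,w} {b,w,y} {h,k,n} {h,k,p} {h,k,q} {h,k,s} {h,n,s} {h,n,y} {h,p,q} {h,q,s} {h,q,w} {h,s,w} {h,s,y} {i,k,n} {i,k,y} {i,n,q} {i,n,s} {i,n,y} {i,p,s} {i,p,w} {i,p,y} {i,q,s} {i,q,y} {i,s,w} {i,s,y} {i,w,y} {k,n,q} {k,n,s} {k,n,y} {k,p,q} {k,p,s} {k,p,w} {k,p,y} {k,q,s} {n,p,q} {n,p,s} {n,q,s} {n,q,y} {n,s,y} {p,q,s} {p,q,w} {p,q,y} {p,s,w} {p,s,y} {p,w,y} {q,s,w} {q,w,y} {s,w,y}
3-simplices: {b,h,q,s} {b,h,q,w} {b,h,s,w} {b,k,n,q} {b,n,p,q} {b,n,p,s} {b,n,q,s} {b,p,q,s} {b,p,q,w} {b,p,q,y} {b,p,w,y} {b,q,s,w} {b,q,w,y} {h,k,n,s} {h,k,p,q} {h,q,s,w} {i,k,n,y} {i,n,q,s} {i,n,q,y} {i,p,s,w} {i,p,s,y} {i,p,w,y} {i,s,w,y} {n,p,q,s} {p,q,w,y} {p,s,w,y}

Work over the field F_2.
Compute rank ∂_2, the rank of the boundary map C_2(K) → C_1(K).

rank∂_2=33

n_0=10 n_1=43 n_2=66 n_3=26  [Z2]
∂1: piv[bh,bi,bk,bn,bp,bq,bs,bw,by] rk=9  ker:hk,hn,hp,hq,hs,hw,hy,ik,in,ip,iq,is,iw,iy,kn,kp,kq,ks,kw,ky,np,nq,ns,ny,pq,ps,pw,py,qs,qw,qy,sw,sy,wy
∂2: piv[bhq,bhs,bhw,bkn,bkp,bkq,bkw,bky,bnp,bnq,bns,bpq,bps,bpw,bpy,bqs,bqw,bqy,bsw,bwy,hkn,hkp,hkq,hks,hny,hsy,ikn,iky,inq,ins,iny,ips,ipw] rk=33  ker:hns,hpq,hqs,hqw,hsw,ipy,iqs,iqy,isw,isy,iwy,knq,kns,kny,kpq,kps,kpw,kpy,kqs,npq,nps,nqs,nqy,nsy,pqs,pqw,pqy,psw,psy,pwy,qsw,qwy,swy
∂3: piv[bhqs,bhqw,bhsw,bknq,bnpq,bnps,bnqs,bpqs,bpqw,bpqy,bpwy,bqsw,bqwy,hkns,hkpq,ikny,inqs,inqy,ipsw,ipsy,ipwy,iswy] rk=22  ker:hqsw,npqs,pqwy,pswy
rk∂_2=33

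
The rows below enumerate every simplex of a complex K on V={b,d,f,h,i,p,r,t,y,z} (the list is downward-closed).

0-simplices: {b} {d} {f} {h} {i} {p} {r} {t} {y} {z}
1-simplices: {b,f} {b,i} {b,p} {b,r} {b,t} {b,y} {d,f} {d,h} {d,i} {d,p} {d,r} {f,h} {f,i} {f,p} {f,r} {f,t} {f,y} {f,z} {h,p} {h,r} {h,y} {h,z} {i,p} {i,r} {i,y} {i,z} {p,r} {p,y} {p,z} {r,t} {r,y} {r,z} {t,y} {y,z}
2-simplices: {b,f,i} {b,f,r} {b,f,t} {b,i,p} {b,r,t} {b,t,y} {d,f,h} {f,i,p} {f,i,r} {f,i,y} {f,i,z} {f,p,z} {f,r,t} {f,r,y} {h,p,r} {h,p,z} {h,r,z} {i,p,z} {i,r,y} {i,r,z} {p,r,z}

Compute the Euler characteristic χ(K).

χ(K)=-3

n_0=10 n_1=34 n_2=21
χ=+10−34+21=-3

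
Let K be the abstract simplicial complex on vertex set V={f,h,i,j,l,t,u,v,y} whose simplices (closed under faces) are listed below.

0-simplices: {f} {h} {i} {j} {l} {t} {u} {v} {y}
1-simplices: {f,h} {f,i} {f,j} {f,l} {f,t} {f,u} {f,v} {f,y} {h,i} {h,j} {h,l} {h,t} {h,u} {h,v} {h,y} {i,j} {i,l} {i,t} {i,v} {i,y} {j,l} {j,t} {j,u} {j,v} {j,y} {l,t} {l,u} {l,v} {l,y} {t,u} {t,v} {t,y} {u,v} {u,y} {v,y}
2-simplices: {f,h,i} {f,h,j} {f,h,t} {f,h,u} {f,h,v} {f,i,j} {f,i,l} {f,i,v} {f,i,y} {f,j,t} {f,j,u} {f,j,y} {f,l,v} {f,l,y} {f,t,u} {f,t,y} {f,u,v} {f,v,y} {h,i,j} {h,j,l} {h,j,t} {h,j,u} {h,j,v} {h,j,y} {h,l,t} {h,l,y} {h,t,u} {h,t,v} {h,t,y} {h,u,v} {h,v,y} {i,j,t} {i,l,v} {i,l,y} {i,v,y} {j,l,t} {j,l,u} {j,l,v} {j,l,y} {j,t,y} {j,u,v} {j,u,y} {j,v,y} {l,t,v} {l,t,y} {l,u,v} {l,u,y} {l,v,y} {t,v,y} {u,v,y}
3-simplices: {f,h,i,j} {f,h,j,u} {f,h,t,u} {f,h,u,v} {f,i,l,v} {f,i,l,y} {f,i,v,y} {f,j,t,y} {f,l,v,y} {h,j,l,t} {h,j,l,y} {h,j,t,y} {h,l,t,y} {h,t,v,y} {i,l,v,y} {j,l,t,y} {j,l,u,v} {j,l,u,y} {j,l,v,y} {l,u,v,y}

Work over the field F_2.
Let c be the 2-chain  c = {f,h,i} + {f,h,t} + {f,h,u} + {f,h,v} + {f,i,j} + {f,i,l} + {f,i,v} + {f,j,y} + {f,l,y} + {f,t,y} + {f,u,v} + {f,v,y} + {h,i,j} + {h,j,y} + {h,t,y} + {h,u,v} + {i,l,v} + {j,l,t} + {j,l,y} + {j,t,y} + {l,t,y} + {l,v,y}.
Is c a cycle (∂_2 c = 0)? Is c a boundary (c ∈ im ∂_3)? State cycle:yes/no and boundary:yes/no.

cycle:yes boundary:no

n_0=9 n_1=35 n_2=50 n_3=20  [Z2]
∂1: piv[fh,fi,fj,fl,ft,fu,fv,fy] rk=8  ker:hi,hj,hl,ht,hu,hv,hy,ij,il,it,iv,iy,jl,jt,ju,jv,jy,lt,lu,lv,ly,tu,tv,ty,uv,uy,vy
∂2: piv[fhi,fhj,fht,fhu,fhv,fij,fil,fiv,fiy,fjt,fju,fjy,flv,fly,ftu,fty,fuv,fvy,hjl,hjv,hjy,hlt,hly,htv,ijt,jlu,juy] rk=27  ker:hij,hjt,hju,htu,hty,huv,hvy,ilv,ily,ivy,jlt,jlv,jly,jty,juv,jvy,ltv,lty,luv,luy,lvy,tvy,uvy
∂3: piv[fhij,fhju,fhtu,fhuv,filv,fily,fivy,fjty,flvy,hjlt,hjly,hjty,hlty,htvy,jluv,jluy,jlvy,luvy] rk=18  ker:ilvy,jlty
∂2c = 0
c vs im∂3: residual ≠ 0 ⇒ not boundary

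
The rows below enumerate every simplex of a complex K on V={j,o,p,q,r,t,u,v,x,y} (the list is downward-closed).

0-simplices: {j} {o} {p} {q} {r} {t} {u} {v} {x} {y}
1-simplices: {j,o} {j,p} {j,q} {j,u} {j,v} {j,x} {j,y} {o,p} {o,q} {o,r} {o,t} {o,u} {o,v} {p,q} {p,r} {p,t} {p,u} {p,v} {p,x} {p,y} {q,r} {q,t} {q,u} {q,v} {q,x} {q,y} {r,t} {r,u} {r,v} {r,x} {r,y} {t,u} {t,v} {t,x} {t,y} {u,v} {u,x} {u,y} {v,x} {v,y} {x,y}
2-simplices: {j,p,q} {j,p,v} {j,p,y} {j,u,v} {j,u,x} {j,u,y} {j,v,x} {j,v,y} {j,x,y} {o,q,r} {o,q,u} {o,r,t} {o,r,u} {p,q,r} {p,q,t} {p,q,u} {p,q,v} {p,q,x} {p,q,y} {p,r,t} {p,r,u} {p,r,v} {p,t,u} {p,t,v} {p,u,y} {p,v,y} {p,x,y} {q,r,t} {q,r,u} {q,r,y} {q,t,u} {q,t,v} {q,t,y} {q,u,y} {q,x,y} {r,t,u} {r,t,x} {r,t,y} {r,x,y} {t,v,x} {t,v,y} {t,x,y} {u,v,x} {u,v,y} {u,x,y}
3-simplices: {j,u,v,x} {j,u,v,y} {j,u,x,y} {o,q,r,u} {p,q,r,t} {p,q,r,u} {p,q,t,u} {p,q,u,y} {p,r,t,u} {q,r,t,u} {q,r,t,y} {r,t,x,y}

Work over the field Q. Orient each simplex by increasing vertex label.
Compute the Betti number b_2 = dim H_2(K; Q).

b_2=5

n_0=10 n_1=41 n_2=45 n_3=12  [Q]
∂1: piv[jo,jp,jq,ju,jv,jx,jy,or,ot] rk=9  ker:op,oq,ou,ov,pq,pr,pt,pu,pv,px,py,qr,qt,qu,qv,qx,qy,rt,ru,rv,rx,ry,tu,tv,tx,ty,uv,ux,uy,vx,vy,xy
∂2: piv[jpq,jpv,jpy,juv,jux,juy,jvx,jvy,jxy,oqr,oqu,ort,oru,pqr,pqt,pqu,pqv,pqx,pqy,prt,prv,ptu,ptv,puy,pxy,qry,qty,rtx,rxy] rk=29  ker:pru,pvy,qrt,qru,qtu,qtv,quy,qxy,rtu,rty,tvx,tvy,txy,uvx,uvy,uxy
∂3: piv[juvx,juvy,juxy,oqru,pqrt,pqru,pqtu,pquy,prtu,qrty,rtxy] rk=11  ker:qrtu
b_2=(45−29)−11=5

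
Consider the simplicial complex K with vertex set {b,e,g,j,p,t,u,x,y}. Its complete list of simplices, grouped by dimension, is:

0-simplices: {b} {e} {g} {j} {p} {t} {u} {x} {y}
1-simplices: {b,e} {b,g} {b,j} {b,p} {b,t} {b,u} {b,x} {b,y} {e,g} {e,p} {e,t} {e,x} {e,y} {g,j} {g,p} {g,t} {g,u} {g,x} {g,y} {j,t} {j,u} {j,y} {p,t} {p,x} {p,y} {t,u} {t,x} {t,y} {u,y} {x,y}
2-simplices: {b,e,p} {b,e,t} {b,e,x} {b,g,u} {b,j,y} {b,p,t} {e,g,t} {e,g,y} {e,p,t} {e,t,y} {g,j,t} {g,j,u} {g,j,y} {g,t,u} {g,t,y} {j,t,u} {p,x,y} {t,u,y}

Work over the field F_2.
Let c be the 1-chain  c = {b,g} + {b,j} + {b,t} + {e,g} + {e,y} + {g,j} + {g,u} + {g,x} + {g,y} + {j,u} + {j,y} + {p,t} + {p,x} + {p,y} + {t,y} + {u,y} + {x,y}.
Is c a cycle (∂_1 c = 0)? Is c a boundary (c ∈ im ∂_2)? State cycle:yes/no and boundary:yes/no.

n_0=9 n_1=30 n_2=18  [Z2]
∂1: piv[be,bg,bj,bp,bt,bu,bx,by] rk=8  ker:eg,ep,et,ex,ey,gj,gp,gt,gu,gx,gy,jt,ju,jy,pt,px,py,tu,tx,ty,uy,xy
∂2: piv[bep,bet,bex,bgu,bjy,bpt,egt,egy,ety,gjt,gju,gjy,gtu,pxy,tuy] rk=15  ker:ept,gty,jtu
∂1c = {b} + {p} + {t} + {u} + {x} + {y}

cycle:no boundary:no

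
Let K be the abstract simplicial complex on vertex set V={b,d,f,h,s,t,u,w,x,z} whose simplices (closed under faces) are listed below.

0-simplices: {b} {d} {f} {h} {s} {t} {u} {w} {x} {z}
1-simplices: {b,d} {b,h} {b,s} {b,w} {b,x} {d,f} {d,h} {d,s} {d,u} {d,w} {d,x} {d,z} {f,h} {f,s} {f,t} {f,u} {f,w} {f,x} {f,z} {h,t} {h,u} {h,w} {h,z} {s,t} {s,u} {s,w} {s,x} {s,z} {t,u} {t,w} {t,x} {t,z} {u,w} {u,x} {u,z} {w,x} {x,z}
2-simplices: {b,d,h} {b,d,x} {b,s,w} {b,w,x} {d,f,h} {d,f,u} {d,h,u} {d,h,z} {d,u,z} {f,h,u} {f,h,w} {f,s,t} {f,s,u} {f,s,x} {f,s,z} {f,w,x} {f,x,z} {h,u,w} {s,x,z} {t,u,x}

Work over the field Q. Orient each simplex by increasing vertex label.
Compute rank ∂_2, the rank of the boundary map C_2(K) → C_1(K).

n_0=10 n_1=37 n_2=20  [Q]
∂1: piv[bd,bh,bs,bw,bx,df,du,dz,ft] rk=9  ker:dh,ds,dw,dx,fh,fs,fu,fw,fx,fz,ht,hu,hw,hz,st,su,sw,sx,sz,tu,tw,tx,tz,uw,ux,uz,wx,xz
∂2: piv[bdh,bdx,bsw,bwx,dfh,dfu,dhu,dhz,duz,fhw,fst,fsu,fsx,fsz,fwx,fxz,huw,tux] rk=18  ker:fhu,sxz
rk∂_2=18

rank∂_2=18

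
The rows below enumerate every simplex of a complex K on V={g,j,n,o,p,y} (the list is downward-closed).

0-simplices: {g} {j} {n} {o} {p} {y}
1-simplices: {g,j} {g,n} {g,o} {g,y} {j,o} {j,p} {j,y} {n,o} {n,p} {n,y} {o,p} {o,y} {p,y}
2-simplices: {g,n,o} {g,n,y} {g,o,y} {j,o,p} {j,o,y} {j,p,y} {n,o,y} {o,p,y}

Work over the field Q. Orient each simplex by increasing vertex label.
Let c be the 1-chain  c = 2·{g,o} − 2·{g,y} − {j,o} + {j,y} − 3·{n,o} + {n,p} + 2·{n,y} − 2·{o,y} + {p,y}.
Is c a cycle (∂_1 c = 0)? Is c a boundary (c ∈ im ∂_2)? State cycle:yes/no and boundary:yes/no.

n_0=6 n_1=13 n_2=8  [Q]
∂1: piv[gj,gn,go,gy,jp] rk=5  ker:jo,jy,no,np,ny,op,oy,py
∂2: piv[gno,gny,goy,jop,joy,jpy] rk=6  ker:noy,opy
∂1c = 0
c vs im∂2: residual ≠ 0 ⇒ not boundary

cycle:yes boundary:no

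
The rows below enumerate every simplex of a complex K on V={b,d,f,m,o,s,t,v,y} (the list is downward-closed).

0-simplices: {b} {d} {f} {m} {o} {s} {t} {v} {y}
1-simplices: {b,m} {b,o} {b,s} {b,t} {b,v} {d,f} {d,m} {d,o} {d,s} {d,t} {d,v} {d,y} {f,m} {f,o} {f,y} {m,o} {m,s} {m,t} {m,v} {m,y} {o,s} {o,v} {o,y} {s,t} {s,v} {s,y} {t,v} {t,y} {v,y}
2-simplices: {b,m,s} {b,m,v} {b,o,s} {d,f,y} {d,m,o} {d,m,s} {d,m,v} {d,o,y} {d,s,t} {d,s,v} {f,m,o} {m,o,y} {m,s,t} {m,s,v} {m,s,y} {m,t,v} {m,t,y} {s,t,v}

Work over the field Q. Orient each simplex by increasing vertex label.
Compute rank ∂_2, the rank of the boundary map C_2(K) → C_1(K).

rank∂_2=16

n_0=9 n_1=29 n_2=18  [Q]
∂1: piv[bm,bo,bs,bt,bv,df,dm,dy] rk=8  ker:do,ds,dt,dv,fm,fo,fy,mo,ms,mt,mv,my,os,ov,oy,st,sv,sy,tv,ty,vy
∂2: piv[bms,bmv,bos,dfy,dmo,dms,dmv,doy,dst,dsv,fmo,moy,mst,msy,mtv,mty] rk=16  ker:msv,stv
rk∂_2=16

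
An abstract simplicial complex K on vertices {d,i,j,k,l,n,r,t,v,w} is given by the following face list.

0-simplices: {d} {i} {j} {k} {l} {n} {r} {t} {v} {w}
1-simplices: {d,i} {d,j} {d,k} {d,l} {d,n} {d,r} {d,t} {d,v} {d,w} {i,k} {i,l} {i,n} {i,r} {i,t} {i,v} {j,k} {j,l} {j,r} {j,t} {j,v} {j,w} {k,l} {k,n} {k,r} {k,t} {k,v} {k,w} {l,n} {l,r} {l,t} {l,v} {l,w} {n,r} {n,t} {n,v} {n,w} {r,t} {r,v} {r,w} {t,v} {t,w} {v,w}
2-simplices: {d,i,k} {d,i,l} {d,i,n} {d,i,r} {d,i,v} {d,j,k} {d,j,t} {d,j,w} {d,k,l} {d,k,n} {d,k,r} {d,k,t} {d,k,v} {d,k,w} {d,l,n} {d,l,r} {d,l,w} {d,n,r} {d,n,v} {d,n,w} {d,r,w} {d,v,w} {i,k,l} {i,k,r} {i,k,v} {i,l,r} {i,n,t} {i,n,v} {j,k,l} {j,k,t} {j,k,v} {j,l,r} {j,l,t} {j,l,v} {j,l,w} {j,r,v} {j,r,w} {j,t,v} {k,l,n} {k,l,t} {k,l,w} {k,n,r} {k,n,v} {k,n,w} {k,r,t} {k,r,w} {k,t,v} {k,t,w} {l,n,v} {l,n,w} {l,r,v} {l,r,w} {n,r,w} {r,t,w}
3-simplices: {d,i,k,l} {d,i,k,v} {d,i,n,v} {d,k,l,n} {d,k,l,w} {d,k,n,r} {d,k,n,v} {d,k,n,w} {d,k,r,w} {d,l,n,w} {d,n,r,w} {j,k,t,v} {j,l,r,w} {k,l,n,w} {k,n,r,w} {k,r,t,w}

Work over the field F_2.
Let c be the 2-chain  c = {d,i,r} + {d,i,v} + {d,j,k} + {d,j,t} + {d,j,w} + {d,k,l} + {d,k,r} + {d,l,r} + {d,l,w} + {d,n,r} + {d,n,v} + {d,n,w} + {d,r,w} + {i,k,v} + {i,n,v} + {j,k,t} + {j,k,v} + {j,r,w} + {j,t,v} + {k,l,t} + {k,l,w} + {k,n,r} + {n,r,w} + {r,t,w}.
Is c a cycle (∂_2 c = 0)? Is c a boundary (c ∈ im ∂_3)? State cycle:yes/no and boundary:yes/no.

cycle:no boundary:no

n_0=10 n_1=42 n_2=54 n_3=16  [Z2]
∂1: piv[di,dj,dk,dl,dn,dr,dt,dv,dw] rk=9  ker:ik,il,in,ir,it,iv,jk,jl,jr,jt,jv,jw,kl,kn,kr,kt,kv,kw,ln,lr,lt,lv,lw,nr,nt,nv,nw,rt,rv,rw,tv,tw,vw
∂2: piv[dik,dil,din,dir,div,djk,djt,djw,dkl,dkn,dkr,dkt,dkv,dkw,dln,dlr,dlw,dnr,dnv,dnw,drw,dvw,int,jkl,jkv,jlr,jlt,jlv,jrv,jtv,krt,ktw] rk=32  ker:ikl,ikr,ikv,ilr,inv,jkt,jlw,jrw,kln,klt,klw,knr,knv,knw,krw,ktv,lnv,lnw,lrv,lrw,nrw,rtw
∂3: piv[dikl,dikv,dinv,dkln,dklw,dknr,dknv,dknw,dkrw,dlnw,dnrw,jktv,jlrw,krtw] rk=14  ker:klnw,knrw
∂2c = {d,j} + {d,k} + {d,l} + {d,n} + {d,r} + {d,t} + {i,k} + {i,n} + {i,r} + {i,v} + {j,k} + {j,r} + {j,t} + {k,l} + {k,n} + {k,w} + {l,r} + {l,t} + {n,r} + {r,t} + {t,v} + {t,w}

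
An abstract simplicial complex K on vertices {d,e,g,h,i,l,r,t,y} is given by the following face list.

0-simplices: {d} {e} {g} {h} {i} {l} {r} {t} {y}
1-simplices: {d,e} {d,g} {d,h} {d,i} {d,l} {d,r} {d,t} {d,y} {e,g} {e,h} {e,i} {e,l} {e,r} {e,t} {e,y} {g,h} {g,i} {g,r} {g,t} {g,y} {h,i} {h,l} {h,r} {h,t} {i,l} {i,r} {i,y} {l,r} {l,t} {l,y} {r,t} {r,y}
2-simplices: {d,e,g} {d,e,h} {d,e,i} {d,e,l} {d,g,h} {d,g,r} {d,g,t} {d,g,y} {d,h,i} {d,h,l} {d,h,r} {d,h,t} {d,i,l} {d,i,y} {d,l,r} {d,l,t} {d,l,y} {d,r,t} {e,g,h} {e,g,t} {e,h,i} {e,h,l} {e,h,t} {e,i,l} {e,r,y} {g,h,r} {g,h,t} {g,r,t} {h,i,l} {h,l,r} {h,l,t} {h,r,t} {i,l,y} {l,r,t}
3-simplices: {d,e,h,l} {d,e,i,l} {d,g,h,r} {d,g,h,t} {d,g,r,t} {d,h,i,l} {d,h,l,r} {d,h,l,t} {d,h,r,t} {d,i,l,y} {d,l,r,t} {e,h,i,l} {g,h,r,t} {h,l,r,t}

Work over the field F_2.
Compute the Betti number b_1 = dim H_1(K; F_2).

n_0=9 n_1=32 n_2=34 n_3=14  [Z2]
∂1: piv[de,dg,dh,di,dl,dr,dt,dy] rk=8  ker:eg,eh,ei,el,er,et,ey,gh,gi,gr,gt,gy,hi,hl,hr,ht,il,ir,iy,lr,lt,ly,rt,ry
∂2: piv[deg,deh,dei,del,dgh,dgr,dgt,dgy,dhi,dhl,dhr,dht,dil,diy,dlr,dlt,dly,drt,egt,ery] rk=20  ker:egh,ehi,ehl,eht,eil,ghr,ght,grt,hil,hlr,hlt,hrt,ily,lrt
∂3: piv[dehl,deil,dghr,dght,dgrt,dhil,dhlr,dhlt,dhrt,dily,dlrt,ehil] rk=12  ker:ghrt,hlrt
b_1=(32−8)−20=4

b_1=4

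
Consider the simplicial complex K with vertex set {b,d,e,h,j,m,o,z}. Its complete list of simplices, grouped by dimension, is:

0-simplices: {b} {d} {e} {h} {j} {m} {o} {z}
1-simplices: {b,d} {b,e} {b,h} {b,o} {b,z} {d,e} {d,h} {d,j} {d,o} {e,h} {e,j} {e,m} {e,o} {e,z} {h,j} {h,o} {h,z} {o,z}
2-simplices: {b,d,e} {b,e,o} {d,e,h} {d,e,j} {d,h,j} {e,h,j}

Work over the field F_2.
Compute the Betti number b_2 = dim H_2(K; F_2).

b_2=1

n_0=8 n_1=18 n_2=6  [Z2]
∂1: piv[bd,be,bh,bo,bz,dj,em] rk=7  ker:de,dh,do,eh,ej,eo,ez,hj,ho,hz,oz
∂2: piv[bde,beo,deh,dej,dhj] rk=5  ker:ehj
b_2=(6−5)−0=1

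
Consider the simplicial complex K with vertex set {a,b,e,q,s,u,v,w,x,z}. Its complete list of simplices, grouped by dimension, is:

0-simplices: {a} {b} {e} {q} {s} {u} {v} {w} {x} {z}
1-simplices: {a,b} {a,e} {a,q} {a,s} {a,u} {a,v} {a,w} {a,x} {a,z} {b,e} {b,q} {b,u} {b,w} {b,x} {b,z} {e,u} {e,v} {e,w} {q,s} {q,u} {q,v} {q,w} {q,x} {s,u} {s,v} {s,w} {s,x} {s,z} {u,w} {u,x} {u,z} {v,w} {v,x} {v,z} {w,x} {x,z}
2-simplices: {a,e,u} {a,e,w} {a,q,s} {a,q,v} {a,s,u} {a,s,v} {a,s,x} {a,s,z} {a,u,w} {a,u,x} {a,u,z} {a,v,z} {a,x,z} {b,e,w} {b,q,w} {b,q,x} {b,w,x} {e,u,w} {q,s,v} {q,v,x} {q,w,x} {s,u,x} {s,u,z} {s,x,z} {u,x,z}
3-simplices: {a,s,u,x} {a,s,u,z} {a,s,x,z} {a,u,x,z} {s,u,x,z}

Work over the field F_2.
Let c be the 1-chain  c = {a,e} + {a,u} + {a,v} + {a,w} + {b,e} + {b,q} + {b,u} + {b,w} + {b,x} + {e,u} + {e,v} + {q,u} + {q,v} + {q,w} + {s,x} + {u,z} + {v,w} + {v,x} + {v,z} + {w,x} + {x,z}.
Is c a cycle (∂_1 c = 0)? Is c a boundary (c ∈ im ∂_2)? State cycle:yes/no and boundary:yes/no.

cycle:no boundary:no

n_0=10 n_1=36 n_2=25 n_3=5  [Z2]
∂1: piv[ab,ae,aq,as,au,av,aw,ax,az] rk=9  ker:be,bq,bu,bw,bx,bz,eu,ev,ew,qs,qu,qv,qw,qx,su,sv,sw,sx,sz,uw,ux,uz,vw,vx,vz,wx,xz
∂2: piv[aeu,aew,aqs,aqv,asu,asv,asx,asz,auw,aux,auz,avz,axz,bew,bqw,bqx,bwx,qvx] rk=18  ker:euw,qsv,qwx,sux,suz,sxz,uxz
∂3: piv[asux,asuz,asxz,auxz] rk=4  ker:suxz
∂1c = {b} + {s} + {u} + {w} + {x} + {z}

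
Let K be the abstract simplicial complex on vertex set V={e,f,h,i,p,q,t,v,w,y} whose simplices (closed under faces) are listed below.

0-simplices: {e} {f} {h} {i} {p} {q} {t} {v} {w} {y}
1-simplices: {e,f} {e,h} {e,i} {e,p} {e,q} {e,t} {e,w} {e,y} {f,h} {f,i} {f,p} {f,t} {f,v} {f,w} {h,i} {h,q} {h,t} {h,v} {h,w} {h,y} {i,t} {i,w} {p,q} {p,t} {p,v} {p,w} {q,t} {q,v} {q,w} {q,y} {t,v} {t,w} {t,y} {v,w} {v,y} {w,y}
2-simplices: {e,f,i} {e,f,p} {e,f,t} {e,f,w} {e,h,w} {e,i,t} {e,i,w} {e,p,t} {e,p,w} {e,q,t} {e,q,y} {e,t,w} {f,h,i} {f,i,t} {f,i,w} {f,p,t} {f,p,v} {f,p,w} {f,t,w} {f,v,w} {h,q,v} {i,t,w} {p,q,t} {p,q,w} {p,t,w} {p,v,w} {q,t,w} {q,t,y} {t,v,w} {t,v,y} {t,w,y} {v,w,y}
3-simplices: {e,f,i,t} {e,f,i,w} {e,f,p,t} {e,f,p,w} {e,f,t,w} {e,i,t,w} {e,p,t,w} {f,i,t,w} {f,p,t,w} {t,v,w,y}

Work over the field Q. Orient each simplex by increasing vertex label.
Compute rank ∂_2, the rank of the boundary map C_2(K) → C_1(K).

n_0=10 n_1=36 n_2=32 n_3=10  [Q]
∂1: piv[ef,eh,ei,ep,eq,et,ew,ey,fv] rk=9  ker:fh,fi,fp,ft,fw,hi,hq,ht,hv,hw,hy,it,iw,pq,pt,pv,pw,qt,qv,qw,qy,tv,tw,ty,vw,vy,wy
∂2: piv[efi,efp,eft,efw,ehw,eit,eiw,ept,epw,eqt,eqy,etw,fhi,fpv,fvw,hqv,pqt,pqw,qty,tvw,tvy,twy] rk=22  ker:fit,fiw,fpt,fpw,ftw,itw,ptw,pvw,qtw,vwy
∂3: piv[efit,efiw,efpt,efpw,eftw,eitw,eptw,tvwy] rk=8  ker:fitw,fptw
rk∂_2=22

rank∂_2=22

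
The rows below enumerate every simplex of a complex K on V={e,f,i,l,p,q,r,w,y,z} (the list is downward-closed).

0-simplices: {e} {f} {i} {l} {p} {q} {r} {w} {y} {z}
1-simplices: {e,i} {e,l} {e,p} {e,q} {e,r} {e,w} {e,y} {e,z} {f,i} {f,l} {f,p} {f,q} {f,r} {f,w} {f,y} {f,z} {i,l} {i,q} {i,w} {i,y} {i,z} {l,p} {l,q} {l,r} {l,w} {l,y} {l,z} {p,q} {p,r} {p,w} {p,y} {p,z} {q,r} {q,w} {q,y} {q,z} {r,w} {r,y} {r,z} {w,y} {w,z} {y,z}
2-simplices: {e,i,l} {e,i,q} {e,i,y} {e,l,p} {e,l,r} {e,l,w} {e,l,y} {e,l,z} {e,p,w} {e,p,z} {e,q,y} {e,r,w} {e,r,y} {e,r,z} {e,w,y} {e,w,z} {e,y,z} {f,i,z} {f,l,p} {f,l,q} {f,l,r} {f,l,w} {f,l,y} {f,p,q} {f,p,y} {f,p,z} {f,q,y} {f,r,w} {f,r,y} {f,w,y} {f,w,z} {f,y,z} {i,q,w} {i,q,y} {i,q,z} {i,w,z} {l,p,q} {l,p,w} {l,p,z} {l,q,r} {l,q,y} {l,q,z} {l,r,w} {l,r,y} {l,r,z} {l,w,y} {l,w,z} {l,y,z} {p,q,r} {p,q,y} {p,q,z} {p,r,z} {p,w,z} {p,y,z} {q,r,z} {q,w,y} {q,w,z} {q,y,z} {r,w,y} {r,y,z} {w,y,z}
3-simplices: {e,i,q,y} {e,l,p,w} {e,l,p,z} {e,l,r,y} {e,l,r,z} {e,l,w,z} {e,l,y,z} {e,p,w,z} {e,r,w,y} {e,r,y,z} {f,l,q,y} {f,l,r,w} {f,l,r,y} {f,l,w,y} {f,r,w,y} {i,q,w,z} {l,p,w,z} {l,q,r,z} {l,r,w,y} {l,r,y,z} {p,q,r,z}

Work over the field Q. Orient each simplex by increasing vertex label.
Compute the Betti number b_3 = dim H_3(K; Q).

b_3=3

n_0=10 n_1=42 n_2=61 n_3=21  [Q]
∂1: piv[ei,el,ep,eq,er,ew,ey,ez,fi] rk=9  ker:fl,fp,fq,fr,fw,fy,fz,il,iq,iw,iy,iz,lp,lq,lr,lw,ly,lz,pq,pr,pw,py,pz,qr,qw,qy,qz,rw,ry,rz,wy,wz,yz
∂2: piv[eil,eiq,eiy,elp,elr,elw,ely,elz,epw,epz,eqy,erw,ery,erz,ewy,ewz,eyz,fiz,flp,flq,flr,flw,fly,fpq,fpy,fpz,fqy,iqw,iqz,iwz,lqr,lqz,pqr] rk=33  ker:frw,fry,fwy,fwz,fyz,iqy,lpq,lpw,lpz,lqy,lrw,lry,lrz,lwy,lwz,lyz,pqy,pqz,prz,pwz,pyz,qrz,qwy,qwz,qyz,rwy,ryz,wyz
∂3: piv[eiqy,elpw,elpz,elry,elrz,elwz,elyz,epwz,erwy,eryz,flqy,flrw,flry,flwy,frwy,iqwz,lqrz,pqrz] rk=18  ker:lpwz,lrwy,lryz
b_3=(21−18)−0=3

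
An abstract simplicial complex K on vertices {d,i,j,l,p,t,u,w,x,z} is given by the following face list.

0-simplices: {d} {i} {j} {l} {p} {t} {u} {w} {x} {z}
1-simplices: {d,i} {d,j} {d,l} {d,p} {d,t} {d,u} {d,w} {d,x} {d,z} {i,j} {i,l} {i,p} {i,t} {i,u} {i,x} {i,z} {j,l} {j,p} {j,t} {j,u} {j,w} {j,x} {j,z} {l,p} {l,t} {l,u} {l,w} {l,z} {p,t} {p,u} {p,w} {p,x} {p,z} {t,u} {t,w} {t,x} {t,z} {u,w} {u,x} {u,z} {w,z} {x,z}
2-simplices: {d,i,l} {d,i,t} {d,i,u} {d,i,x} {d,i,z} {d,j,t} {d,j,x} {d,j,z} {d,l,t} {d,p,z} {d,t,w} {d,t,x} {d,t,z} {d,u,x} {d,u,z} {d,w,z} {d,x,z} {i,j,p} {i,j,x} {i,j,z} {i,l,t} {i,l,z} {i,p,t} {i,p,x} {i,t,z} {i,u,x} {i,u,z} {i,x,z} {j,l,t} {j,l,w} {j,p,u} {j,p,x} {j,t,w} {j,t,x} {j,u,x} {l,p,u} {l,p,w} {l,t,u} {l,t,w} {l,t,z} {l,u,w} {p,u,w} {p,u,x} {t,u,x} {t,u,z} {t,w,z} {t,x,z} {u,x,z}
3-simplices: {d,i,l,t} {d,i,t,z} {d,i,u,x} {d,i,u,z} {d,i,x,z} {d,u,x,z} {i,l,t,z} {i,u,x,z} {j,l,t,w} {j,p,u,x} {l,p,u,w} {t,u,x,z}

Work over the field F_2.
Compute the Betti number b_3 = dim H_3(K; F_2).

b_3=1

n_0=10 n_1=42 n_2=48 n_3=12  [Z2]
∂1: piv[di,dj,dl,dp,dt,du,dw,dx,dz] rk=9  ker:ij,il,ip,it,iu,ix,iz,jl,jp,jt,ju,jw,jx,jz,lp,lt,lu,lw,lz,pt,pu,pw,px,pz,tu,tw,tx,tz,uw,ux,uz,wz,xz
∂2: piv[dil,dit,diu,dix,diz,djt,djx,djz,dlt,dpz,dtw,dtx,dtz,dux,duz,dwz,dxz,ijp,ijx,ilz,ipt,ipx,jlt,jlw,jpu,jtw,jux,lpu,lpw,ltu,luw,tux] rk=32  ker:ijz,ilt,itz,iux,iuz,ixz,jpx,jtx,ltw,ltz,puw,pux,tuz,twz,txz,uxz
∂3: piv[dilt,ditz,diux,diuz,dixz,duxz,iltz,jltw,jpux,lpuw,tuxz] rk=11  ker:iuxz
b_3=(12−11)−0=1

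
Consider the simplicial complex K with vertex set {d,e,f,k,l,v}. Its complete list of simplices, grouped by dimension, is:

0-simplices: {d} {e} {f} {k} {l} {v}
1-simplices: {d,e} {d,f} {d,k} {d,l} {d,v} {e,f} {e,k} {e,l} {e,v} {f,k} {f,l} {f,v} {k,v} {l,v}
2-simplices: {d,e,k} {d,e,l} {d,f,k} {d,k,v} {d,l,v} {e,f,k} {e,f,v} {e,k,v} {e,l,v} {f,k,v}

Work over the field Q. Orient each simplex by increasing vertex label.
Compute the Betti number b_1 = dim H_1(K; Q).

b_1=1

n_0=6 n_1=14 n_2=10  [Q]
∂1: piv[de,df,dk,dl,dv] rk=5  ker:ef,ek,el,ev,fk,fl,fv,kv,lv
∂2: piv[dek,del,dfk,dkv,dlv,efk,efv,ekv] rk=8  ker:elv,fkv
b_1=(14−5)−8=1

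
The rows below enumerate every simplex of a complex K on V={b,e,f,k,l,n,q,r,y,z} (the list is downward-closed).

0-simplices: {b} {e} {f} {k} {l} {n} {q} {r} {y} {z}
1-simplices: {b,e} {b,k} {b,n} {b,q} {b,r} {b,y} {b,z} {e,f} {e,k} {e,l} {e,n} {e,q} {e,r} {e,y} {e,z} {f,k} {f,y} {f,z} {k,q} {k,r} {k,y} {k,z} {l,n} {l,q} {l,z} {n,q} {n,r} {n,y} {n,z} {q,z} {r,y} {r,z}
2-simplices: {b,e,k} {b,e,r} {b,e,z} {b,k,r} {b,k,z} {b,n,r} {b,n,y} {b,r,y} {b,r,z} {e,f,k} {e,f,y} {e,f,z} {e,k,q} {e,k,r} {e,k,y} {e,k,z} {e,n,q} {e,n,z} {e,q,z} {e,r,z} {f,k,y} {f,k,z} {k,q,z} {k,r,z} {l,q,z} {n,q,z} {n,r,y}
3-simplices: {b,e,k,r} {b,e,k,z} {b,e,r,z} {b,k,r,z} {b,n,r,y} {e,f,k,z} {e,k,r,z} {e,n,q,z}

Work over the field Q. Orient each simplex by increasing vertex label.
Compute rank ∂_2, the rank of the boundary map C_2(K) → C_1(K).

n_0=10 n_1=32 n_2=27 n_3=8  [Q]
∂1: piv[be,bk,bn,bq,br,by,bz,ef,el] rk=9  ker:ek,en,eq,er,ey,ez,fk,fy,fz,kq,kr,ky,kz,ln,lq,lz,nq,nr,ny,nz,qz,ry,rz
∂2: piv[bek,ber,bez,bkr,bkz,bnr,bny,bry,brz,efk,efy,efz,ekq,eky,enq,enz,eqz,lqz] rk=18  ker:ekr,ekz,erz,fky,fkz,kqz,krz,nqz,nry
∂3: piv[bekr,bekz,berz,bkrz,bnry,efkz,enqz] rk=7  ker:ekrz
rk∂_2=18

rank∂_2=18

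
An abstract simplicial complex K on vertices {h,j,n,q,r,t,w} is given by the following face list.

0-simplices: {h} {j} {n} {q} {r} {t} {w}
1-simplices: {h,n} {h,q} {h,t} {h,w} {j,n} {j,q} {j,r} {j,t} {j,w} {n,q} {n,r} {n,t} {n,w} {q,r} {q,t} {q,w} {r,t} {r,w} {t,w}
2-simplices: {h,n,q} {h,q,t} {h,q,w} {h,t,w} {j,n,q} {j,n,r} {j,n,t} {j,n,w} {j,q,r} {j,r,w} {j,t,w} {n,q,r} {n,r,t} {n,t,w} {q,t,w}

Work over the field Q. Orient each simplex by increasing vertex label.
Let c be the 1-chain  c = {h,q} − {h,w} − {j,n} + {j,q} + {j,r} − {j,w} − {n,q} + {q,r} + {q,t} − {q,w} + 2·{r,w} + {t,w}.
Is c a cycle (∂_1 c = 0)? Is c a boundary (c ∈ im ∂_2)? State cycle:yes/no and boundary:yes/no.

cycle:yes boundary:no

n_0=7 n_1=19 n_2=15  [Q]
∂1: piv[hn,hq,ht,hw,jn,jr] rk=6  ker:jq,jt,jw,nq,nr,nt,nw,qr,qt,qw,rt,rw,tw
∂2: piv[hnq,hqt,hqw,htw,jnq,jnr,jnt,jnw,jqr,jrw,jtw,nrt] rk=12  ker:nqr,ntw,qtw
∂1c = 0
c vs im∂2: residual ≠ 0 ⇒ not boundary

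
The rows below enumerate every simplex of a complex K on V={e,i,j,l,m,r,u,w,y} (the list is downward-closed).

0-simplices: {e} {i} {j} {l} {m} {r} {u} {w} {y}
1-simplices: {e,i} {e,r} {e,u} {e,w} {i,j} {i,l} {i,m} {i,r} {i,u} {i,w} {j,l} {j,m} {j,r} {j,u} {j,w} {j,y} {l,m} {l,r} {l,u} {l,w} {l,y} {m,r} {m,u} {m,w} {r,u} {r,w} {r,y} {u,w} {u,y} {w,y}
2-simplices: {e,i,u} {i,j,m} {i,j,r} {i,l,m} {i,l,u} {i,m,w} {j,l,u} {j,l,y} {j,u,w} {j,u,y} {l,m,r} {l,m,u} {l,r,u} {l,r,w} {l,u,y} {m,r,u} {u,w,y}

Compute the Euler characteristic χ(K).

χ(K)=-4

n_0=9 n_1=30 n_2=17
χ=+9−30+17=-4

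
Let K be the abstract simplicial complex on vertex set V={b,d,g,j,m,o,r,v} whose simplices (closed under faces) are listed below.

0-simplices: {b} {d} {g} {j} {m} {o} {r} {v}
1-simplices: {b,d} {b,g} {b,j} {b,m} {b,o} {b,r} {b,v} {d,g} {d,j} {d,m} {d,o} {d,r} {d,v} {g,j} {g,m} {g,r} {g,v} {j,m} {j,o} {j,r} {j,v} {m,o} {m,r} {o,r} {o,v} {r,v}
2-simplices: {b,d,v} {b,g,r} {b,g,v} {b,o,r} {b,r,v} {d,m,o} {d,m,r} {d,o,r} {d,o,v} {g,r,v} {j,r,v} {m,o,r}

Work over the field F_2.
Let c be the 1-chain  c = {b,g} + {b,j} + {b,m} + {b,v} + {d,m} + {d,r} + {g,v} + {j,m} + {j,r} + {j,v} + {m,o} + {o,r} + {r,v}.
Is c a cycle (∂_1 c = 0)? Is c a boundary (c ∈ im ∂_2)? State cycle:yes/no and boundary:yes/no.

cycle:yes boundary:no

n_0=8 n_1=26 n_2=12  [Z2]
∂1: piv[bd,bg,bj,bm,bo,br,bv] rk=7  ker:dg,dj,dm,do,dr,dv,gj,gm,gr,gv,jm,jo,jr,jv,mo,mr,or,ov,rv
∂2: piv[bdv,bgr,bgv,bor,brv,dmo,dmr,dor,dov,jrv] rk=10  ker:grv,mor
∂1c = 0
c vs im∂2: residual ≠ 0 ⇒ not boundary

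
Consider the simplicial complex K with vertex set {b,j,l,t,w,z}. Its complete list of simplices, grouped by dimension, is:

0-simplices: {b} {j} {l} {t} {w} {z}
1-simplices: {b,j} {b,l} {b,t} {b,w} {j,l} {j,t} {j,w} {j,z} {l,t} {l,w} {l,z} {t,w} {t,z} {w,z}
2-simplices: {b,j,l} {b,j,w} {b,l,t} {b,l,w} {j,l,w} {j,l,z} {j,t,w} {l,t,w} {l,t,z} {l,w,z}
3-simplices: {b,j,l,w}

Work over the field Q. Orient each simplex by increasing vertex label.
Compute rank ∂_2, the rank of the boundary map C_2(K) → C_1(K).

rank∂_2=9

n_0=6 n_1=14 n_2=10 n_3=1  [Q]
∂1: piv[bj,bl,bt,bw,jz] rk=5  ker:jl,jt,jw,lt,lw,lz,tw,tz,wz
∂2: piv[bjl,bjw,blt,blw,jlz,jtw,ltw,ltz,lwz] rk=9  ker:jlw
∂3: piv[bjlw] rk=1
rk∂_2=9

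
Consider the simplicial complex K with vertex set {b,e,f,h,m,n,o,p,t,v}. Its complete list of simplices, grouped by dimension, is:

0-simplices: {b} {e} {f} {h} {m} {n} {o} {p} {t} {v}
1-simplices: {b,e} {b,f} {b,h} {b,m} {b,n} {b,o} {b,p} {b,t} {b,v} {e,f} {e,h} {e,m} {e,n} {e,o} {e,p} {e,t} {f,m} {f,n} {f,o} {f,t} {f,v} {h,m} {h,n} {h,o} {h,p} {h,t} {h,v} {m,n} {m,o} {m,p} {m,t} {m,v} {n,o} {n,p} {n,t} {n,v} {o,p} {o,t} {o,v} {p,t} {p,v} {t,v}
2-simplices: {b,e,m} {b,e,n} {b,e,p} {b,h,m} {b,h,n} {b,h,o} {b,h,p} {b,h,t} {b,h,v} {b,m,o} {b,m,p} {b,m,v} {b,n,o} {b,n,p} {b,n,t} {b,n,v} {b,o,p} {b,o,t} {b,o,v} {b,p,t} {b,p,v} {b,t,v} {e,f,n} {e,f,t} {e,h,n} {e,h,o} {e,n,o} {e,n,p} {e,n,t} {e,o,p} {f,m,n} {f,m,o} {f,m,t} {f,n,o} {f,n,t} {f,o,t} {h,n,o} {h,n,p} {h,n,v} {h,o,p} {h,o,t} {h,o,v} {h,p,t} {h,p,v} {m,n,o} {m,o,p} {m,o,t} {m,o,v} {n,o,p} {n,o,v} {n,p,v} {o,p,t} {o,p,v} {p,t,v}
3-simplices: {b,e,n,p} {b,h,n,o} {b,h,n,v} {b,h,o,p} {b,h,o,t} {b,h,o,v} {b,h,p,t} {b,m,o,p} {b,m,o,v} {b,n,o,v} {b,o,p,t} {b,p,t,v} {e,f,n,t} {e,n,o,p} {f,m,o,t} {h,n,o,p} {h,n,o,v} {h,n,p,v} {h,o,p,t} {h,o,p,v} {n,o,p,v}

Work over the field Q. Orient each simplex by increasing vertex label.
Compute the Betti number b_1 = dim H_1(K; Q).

b_1=2

n_0=10 n_1=42 n_2=54 n_3=21  [Q]
∂1: piv[be,bf,bh,bm,bn,bo,bp,bt,bv] rk=9  ker:ef,eh,em,en,eo,ep,et,fm,fn,fo,ft,fv,hm,hn,ho,hp,ht,hv,mn,mo,mp,mt,mv,no,np,nt,nv,op,ot,ov,pt,pv,tv
∂2: piv[bem,ben,bep,bhm,bhn,bho,bhp,bht,bhv,bmo,bmp,bmv,bno,bnp,bnt,bnv,bop,bot,bov,bpt,bpv,btv,efn,eft,ehn,eho,ent,fmn,fmo,fmt,fno] rk=31  ker:eno,enp,eop,fnt,fot,hno,hnp,hnv,hop,hot,hov,hpt,hpv,mno,mop,mot,mov,nop,nov,npv,opt,opv,ptv
∂3: piv[benp,bhno,bhnv,bhop,bhot,bhov,bhpt,bmop,bmov,bnov,bopt,bptv,efnt,enop,fmot,hnop,hnpv,hopv] rk=18  ker:hnov,hopt,nopv
b_1=(42−9)−31=2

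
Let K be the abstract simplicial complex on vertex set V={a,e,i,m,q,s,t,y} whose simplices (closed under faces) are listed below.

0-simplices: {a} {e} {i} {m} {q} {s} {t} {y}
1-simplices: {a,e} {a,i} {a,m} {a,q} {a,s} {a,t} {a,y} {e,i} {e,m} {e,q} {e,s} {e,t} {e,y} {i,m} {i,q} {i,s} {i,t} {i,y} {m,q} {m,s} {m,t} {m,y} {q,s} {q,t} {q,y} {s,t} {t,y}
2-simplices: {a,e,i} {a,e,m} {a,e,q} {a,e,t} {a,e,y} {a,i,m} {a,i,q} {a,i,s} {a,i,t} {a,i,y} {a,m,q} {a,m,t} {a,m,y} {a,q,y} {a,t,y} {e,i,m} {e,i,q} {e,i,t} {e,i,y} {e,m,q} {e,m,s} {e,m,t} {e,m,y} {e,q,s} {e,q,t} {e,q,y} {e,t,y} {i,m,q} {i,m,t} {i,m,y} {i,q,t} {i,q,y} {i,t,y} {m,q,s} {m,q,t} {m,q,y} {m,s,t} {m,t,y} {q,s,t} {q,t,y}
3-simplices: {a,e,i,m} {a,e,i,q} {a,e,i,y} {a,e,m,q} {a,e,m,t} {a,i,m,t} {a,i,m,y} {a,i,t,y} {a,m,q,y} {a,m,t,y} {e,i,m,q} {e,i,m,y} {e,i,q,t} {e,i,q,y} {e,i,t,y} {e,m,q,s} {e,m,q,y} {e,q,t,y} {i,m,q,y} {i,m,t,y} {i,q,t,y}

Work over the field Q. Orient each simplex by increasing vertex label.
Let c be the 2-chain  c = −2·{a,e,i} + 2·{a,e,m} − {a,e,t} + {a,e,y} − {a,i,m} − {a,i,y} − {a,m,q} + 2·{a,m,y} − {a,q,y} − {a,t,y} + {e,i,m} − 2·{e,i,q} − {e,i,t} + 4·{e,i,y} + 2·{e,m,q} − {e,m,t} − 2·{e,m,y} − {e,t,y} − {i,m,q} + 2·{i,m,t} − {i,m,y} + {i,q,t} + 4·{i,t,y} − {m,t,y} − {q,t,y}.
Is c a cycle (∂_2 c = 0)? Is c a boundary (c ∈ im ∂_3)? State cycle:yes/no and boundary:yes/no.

n_0=8 n_1=27 n_2=40 n_3=21  [Q]
∂1: piv[ae,ai,am,aq,as,at,ay] rk=7  ker:ei,em,eq,es,et,ey,im,iq,is,it,iy,mq,ms,mt,my,qs,qt,qy,st,ty
∂2: piv[aei,aem,aeq,aet,aey,aim,aiq,ais,ait,aiy,amq,amt,amy,aqy,aty,ems,eqs,eqt,mst] rk=19  ker:eim,eiq,eit,eiy,emq,emt,emy,eqy,ety,imq,imt,imy,iqt,iqy,ity,mqs,mqt,mqy,mty,qst,qty
∂3: piv[aeim,aeiq,aeiy,aemq,aemt,aimt,aimy,aity,amqy,amty,eimq,eimy,eiqt,eiqy,eity,emqs,emqy,eqty] rk=18  ker:imqy,imty,iqty
∂2c = 0
c vs im∂3: reduces to 0 ⇒ boundary

cycle:yes boundary:yes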